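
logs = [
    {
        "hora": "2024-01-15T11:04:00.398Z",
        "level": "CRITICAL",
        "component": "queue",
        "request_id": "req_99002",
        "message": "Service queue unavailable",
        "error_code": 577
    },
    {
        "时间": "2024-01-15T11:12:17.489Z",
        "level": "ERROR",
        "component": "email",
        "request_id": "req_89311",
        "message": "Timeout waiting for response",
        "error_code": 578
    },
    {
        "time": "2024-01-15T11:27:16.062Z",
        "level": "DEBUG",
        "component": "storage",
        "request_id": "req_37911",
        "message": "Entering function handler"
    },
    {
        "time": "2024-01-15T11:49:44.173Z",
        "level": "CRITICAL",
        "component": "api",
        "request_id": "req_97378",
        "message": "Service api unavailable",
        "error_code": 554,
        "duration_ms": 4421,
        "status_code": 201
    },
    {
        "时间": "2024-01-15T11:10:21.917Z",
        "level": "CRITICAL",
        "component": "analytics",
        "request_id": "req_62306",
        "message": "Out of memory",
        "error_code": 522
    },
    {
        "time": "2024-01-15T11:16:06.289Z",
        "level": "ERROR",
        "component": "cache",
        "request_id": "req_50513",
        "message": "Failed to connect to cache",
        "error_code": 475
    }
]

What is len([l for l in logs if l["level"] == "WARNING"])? 0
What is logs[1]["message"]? "Timeout waiting for response"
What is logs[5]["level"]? "ERROR"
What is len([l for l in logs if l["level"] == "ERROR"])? 2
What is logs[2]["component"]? "storage"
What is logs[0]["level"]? "CRITICAL"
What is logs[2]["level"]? "DEBUG"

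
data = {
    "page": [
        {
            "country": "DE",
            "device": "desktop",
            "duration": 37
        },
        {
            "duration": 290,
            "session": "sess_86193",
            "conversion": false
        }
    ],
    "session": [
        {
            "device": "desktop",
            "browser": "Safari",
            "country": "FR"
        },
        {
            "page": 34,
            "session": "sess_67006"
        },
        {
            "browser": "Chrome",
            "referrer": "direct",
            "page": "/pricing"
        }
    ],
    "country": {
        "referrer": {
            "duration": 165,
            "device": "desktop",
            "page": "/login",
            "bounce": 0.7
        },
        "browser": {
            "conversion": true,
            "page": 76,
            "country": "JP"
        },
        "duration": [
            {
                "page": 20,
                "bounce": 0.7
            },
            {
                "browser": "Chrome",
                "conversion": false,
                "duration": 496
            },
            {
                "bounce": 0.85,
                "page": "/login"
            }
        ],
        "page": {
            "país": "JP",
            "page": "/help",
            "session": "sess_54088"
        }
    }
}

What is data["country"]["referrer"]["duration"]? 165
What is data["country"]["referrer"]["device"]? "desktop"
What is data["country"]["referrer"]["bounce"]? 0.7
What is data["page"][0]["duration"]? 37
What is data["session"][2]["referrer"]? "direct"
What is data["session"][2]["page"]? "/pricing"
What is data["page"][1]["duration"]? 290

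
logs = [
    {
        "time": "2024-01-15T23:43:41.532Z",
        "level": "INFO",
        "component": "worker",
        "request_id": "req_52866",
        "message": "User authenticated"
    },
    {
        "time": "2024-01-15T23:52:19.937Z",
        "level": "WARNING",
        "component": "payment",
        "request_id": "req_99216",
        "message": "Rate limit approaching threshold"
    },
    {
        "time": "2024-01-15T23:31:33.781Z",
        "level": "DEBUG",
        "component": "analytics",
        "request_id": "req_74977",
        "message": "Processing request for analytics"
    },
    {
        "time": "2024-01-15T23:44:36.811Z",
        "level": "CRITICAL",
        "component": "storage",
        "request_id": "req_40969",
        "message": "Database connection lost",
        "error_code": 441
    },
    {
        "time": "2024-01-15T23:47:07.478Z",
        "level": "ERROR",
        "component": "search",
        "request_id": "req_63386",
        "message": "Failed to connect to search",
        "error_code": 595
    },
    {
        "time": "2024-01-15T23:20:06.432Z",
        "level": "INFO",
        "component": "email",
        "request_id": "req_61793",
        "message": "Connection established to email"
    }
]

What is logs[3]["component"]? "storage"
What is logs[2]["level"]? "DEBUG"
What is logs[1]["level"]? "WARNING"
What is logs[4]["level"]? "ERROR"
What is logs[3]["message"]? "Database connection lost"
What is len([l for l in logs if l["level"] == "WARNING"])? 1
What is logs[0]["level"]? "INFO"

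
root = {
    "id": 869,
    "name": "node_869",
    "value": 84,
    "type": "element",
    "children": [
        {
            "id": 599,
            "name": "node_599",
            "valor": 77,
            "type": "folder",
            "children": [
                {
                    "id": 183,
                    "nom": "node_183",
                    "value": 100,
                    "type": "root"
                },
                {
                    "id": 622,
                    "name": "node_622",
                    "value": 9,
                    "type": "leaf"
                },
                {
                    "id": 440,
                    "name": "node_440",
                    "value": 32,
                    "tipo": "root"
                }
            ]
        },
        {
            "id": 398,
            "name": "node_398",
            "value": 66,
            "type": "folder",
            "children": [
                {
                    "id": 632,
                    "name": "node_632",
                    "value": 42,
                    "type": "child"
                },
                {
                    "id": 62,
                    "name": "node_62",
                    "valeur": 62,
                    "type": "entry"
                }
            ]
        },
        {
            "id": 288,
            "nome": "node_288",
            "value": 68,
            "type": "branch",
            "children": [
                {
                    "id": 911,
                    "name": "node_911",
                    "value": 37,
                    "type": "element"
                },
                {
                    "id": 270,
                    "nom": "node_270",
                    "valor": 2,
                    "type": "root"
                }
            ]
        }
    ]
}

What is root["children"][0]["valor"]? 77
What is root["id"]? 869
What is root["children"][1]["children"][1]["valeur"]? 62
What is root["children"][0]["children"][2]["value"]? 32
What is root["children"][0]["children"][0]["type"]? "root"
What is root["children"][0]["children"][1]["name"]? "node_622"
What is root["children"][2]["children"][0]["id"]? 911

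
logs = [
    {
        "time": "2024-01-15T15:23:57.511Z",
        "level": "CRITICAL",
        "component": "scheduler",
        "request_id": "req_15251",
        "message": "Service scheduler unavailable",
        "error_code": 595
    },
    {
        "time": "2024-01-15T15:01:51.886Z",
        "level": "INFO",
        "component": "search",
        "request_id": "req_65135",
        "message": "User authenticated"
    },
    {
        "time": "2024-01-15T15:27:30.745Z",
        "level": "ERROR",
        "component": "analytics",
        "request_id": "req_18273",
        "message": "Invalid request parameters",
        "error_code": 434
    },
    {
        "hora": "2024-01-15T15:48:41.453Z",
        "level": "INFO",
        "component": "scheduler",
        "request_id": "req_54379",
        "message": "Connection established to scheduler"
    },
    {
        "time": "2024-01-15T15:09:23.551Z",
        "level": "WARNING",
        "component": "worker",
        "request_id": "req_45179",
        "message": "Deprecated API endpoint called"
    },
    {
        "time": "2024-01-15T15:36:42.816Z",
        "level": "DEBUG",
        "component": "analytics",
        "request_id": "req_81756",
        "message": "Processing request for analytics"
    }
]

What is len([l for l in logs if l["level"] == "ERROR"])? 1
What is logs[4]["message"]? "Deprecated API endpoint called"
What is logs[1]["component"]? "search"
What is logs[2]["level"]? "ERROR"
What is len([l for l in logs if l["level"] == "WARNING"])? 1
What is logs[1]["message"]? "User authenticated"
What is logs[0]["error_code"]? 595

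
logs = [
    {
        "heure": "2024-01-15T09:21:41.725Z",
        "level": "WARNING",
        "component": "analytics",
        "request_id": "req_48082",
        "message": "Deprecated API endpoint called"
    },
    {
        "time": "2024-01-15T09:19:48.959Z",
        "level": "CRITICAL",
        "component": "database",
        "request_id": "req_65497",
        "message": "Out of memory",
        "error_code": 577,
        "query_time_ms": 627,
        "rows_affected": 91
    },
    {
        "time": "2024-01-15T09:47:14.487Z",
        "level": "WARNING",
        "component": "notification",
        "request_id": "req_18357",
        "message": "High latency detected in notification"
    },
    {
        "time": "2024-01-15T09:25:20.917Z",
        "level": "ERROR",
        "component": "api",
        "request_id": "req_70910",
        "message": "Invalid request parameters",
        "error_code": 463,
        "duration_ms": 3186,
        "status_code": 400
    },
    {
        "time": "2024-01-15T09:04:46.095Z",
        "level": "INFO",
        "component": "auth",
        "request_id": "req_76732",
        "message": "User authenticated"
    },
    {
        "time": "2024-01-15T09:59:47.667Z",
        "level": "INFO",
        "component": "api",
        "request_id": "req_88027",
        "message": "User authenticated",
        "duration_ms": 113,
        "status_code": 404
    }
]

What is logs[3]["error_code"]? 463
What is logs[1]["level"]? "CRITICAL"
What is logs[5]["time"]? "2024-01-15T09:59:47.667Z"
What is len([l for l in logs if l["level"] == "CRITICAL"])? 1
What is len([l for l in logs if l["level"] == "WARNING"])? 2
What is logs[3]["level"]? "ERROR"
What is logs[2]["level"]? "WARNING"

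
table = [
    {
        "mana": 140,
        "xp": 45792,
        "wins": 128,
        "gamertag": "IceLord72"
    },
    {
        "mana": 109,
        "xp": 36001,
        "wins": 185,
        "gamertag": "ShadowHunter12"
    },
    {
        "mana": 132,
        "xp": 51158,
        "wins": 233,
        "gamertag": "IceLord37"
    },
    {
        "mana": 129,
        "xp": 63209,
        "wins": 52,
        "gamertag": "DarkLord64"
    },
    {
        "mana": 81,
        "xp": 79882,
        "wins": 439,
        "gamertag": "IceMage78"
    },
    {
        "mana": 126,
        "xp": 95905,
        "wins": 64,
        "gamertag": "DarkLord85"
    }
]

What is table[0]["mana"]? 140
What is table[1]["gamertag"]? "ShadowHunter12"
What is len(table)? 6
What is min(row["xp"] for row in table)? 36001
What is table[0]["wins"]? 128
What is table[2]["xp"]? 51158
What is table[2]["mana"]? 132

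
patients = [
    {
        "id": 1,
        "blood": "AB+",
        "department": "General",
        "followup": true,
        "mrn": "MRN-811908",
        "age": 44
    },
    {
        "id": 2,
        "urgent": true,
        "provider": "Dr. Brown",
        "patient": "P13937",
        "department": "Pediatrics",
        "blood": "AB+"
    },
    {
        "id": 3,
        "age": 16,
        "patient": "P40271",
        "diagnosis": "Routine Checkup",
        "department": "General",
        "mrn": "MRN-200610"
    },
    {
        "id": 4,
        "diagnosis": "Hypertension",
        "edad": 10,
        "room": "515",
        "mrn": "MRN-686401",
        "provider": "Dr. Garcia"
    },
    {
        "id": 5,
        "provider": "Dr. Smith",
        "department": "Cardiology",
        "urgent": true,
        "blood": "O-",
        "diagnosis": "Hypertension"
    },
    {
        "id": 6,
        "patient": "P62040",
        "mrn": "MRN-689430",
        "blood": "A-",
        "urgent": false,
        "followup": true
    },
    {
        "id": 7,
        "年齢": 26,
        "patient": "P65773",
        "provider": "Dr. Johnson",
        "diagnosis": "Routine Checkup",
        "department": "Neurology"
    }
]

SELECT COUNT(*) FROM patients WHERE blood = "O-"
1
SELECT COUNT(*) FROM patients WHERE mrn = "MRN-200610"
1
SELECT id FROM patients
[1, 2, 3, 4, 5, 6, 7]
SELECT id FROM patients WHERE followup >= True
[1, 6]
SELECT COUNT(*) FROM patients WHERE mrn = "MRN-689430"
1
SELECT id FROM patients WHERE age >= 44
[1]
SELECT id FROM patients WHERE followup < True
[]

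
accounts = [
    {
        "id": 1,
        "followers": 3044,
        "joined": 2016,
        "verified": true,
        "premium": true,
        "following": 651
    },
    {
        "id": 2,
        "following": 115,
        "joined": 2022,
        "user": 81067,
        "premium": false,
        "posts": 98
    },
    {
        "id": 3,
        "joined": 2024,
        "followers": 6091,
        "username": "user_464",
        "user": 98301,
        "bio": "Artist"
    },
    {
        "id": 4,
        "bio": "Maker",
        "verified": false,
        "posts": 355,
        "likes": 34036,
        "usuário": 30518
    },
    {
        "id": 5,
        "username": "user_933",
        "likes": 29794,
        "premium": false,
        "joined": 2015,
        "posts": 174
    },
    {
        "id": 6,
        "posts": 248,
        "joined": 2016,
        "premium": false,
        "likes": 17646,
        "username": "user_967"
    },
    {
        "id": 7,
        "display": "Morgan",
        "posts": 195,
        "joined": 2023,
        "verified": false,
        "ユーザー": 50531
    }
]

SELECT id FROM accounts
[1, 2, 3, 4, 5, 6, 7]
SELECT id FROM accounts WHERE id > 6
[7]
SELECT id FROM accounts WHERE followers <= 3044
[1]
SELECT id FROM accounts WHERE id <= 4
[1, 2, 3, 4]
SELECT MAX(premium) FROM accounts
True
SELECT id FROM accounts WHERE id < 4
[1, 2, 3]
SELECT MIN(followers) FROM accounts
3044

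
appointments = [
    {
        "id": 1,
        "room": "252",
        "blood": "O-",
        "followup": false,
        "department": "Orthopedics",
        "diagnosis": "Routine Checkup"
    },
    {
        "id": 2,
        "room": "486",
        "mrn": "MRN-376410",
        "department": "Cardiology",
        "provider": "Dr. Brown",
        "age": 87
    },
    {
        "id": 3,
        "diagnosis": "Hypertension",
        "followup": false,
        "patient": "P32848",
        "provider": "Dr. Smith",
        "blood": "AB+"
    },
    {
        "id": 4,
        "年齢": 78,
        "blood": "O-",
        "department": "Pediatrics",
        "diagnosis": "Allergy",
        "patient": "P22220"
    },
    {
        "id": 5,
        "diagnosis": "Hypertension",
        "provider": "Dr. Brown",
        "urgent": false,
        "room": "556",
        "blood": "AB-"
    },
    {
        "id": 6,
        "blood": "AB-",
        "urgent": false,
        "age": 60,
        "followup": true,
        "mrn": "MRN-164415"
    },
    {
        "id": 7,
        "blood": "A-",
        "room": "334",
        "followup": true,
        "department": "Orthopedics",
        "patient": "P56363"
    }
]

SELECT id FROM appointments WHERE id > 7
[]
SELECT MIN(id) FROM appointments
1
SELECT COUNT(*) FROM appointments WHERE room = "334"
1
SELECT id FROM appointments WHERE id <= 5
[1, 2, 3, 4, 5]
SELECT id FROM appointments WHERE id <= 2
[1, 2]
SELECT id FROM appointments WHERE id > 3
[4, 5, 6, 7]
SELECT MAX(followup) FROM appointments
True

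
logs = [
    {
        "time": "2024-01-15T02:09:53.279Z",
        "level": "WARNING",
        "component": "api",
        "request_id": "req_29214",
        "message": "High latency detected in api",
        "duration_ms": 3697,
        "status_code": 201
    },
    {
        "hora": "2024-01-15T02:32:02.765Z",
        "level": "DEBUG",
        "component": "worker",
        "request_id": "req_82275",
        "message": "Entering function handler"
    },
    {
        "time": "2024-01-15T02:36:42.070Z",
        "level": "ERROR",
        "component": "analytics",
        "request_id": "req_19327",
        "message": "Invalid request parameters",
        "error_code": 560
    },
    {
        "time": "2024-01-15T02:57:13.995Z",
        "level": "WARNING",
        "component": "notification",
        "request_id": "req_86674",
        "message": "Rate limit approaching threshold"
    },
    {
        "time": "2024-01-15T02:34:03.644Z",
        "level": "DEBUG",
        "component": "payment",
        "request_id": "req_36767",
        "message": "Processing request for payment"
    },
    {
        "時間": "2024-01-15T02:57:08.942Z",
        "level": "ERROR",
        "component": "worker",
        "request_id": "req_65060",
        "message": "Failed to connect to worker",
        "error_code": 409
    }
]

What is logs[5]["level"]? "ERROR"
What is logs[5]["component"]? "worker"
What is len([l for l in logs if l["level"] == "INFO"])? 0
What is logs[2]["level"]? "ERROR"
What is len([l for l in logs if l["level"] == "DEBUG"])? 2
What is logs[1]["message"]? "Entering function handler"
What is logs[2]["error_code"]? 560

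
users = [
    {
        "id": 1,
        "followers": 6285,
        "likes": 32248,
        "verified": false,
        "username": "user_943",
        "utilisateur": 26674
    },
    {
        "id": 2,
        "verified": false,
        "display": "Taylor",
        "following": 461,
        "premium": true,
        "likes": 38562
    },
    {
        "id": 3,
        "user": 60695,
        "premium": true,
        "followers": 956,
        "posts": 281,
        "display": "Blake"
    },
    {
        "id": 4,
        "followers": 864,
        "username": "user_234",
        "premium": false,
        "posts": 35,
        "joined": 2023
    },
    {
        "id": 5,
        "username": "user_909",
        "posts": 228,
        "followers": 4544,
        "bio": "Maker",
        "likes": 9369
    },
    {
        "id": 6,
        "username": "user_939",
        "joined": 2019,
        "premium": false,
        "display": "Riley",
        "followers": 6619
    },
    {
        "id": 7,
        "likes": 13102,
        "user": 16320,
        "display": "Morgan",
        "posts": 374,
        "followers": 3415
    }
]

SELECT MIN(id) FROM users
1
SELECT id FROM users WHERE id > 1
[2, 3, 4, 5, 6, 7]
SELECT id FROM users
[1, 2, 3, 4, 5, 6, 7]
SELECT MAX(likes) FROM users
38562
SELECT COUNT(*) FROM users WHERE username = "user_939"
1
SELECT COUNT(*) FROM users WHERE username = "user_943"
1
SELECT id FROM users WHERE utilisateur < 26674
[]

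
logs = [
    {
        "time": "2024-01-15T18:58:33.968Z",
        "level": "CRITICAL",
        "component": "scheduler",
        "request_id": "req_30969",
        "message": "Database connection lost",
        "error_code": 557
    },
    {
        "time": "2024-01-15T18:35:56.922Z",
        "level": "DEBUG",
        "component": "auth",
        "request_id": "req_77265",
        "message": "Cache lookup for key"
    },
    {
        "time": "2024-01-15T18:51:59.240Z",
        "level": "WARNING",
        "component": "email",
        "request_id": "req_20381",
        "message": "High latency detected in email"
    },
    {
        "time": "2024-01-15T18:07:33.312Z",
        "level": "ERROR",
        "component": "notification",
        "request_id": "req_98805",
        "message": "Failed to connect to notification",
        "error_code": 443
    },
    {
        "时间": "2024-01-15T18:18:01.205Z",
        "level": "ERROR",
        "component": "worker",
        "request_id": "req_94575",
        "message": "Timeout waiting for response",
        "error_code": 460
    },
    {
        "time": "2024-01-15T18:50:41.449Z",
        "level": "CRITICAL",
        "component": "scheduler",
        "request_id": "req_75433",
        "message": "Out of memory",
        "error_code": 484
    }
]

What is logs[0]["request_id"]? "req_30969"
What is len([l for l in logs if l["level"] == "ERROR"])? 2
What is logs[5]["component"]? "scheduler"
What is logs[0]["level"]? "CRITICAL"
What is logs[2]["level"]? "WARNING"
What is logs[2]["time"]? "2024-01-15T18:51:59.240Z"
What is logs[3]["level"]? "ERROR"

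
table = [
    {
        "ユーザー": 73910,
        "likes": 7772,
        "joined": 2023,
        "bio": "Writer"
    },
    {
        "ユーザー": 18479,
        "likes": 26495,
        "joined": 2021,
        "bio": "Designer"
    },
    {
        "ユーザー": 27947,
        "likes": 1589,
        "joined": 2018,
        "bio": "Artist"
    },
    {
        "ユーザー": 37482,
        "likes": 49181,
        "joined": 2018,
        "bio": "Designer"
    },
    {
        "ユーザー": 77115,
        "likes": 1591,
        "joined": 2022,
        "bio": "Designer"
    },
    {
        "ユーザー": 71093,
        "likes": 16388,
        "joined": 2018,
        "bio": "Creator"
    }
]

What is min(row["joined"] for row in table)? 2018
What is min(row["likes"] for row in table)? 1589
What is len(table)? 6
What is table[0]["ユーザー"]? 73910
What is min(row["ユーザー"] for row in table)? 18479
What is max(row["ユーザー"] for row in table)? 77115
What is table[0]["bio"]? "Writer"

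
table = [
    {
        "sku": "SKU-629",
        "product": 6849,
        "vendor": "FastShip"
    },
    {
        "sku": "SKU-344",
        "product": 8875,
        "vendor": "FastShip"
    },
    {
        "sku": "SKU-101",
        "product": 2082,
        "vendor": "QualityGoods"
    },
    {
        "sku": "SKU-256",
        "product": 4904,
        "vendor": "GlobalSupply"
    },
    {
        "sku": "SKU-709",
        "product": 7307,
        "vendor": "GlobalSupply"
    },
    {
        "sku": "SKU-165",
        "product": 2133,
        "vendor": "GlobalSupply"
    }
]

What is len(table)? 6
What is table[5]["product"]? 2133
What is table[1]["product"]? 8875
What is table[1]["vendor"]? "FastShip"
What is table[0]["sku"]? "SKU-629"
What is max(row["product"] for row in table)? 8875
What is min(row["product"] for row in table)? 2082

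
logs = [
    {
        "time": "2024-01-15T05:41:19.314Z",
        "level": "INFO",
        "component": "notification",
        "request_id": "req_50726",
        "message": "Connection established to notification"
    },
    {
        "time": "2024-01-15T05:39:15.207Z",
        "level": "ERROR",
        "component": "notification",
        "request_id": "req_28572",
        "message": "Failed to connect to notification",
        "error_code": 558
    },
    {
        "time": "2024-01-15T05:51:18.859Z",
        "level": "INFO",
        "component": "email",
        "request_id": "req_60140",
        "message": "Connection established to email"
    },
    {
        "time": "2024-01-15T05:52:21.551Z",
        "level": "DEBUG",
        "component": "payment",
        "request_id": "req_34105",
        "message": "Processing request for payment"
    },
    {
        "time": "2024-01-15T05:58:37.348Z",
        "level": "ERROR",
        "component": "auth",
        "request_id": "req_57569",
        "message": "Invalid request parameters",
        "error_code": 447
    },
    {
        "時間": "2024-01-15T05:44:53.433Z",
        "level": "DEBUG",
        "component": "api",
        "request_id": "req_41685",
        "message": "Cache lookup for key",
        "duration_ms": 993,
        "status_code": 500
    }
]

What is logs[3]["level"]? "DEBUG"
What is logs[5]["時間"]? "2024-01-15T05:44:53.433Z"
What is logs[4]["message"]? "Invalid request parameters"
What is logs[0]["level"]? "INFO"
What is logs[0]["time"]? "2024-01-15T05:41:19.314Z"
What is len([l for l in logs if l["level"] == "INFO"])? 2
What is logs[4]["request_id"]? "req_57569"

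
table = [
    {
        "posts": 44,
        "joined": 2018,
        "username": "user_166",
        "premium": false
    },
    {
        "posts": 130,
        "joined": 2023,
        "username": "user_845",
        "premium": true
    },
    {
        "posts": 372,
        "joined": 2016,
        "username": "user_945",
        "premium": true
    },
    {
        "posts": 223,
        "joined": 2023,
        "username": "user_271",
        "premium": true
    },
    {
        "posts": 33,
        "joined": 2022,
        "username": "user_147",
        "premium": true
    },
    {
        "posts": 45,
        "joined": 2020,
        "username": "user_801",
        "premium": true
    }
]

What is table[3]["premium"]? True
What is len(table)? 6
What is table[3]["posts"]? 223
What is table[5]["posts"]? 45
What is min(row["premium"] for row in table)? False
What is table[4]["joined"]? 2022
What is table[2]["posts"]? 372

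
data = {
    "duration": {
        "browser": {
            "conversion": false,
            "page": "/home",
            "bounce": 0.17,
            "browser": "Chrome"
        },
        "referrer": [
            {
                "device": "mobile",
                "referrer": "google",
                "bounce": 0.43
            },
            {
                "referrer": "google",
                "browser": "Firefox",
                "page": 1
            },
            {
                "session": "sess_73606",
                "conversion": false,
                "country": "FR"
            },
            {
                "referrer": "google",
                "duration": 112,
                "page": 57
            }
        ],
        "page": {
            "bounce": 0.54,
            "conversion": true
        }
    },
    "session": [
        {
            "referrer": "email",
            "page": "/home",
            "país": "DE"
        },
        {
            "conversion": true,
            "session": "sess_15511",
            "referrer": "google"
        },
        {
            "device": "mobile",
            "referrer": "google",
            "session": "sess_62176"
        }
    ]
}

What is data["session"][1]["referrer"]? "google"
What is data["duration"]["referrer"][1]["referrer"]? "google"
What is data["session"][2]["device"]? "mobile"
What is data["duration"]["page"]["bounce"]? 0.54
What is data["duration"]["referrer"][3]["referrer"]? "google"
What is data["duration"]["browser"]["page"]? "/home"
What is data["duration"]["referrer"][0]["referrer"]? "google"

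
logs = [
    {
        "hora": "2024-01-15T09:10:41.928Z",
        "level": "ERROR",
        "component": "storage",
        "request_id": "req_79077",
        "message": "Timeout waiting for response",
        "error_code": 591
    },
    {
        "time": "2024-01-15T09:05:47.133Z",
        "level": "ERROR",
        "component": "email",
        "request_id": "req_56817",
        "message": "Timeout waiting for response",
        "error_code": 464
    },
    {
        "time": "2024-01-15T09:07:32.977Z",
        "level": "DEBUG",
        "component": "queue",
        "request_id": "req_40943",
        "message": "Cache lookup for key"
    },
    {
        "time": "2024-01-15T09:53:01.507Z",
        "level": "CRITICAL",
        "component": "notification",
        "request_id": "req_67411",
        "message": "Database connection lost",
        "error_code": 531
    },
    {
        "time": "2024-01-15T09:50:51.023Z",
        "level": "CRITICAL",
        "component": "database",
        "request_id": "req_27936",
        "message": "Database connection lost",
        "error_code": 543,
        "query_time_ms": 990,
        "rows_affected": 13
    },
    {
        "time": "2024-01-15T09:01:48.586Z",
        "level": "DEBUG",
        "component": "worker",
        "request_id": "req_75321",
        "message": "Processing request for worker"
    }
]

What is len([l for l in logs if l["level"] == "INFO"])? 0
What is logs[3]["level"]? "CRITICAL"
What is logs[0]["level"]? "ERROR"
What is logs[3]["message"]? "Database connection lost"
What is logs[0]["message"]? "Timeout waiting for response"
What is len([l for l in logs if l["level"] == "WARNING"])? 0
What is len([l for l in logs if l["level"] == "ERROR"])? 2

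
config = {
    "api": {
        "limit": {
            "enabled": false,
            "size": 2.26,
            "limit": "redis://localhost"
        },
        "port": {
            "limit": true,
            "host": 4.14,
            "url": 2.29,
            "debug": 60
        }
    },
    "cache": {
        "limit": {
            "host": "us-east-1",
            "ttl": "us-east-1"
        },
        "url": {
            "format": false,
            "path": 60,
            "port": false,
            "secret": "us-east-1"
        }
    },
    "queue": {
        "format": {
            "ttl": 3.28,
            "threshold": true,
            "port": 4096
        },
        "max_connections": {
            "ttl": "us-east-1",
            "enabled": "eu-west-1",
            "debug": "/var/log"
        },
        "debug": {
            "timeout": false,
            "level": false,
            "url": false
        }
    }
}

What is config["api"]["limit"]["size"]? 2.26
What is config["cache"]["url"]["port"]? False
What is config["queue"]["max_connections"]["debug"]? "/var/log"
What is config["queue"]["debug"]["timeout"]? False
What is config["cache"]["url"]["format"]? False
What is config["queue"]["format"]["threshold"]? True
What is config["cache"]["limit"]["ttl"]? "us-east-1"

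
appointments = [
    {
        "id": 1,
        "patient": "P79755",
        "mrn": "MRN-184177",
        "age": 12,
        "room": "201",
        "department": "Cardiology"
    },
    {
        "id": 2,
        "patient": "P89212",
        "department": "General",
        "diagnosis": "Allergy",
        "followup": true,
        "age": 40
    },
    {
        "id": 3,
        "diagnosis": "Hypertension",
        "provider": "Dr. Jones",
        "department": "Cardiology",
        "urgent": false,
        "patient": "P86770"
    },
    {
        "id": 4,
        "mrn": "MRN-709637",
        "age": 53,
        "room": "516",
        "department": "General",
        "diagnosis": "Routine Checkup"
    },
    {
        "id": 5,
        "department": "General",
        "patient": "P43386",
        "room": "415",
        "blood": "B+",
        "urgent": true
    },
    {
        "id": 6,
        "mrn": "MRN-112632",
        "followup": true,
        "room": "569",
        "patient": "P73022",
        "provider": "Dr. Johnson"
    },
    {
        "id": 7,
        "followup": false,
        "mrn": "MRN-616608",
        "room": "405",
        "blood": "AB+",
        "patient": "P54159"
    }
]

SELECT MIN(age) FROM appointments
12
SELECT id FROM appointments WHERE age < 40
[1]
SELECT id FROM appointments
[1, 2, 3, 4, 5, 6, 7]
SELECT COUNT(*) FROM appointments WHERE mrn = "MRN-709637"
1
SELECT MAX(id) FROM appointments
7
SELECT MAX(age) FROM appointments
53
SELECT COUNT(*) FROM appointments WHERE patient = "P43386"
1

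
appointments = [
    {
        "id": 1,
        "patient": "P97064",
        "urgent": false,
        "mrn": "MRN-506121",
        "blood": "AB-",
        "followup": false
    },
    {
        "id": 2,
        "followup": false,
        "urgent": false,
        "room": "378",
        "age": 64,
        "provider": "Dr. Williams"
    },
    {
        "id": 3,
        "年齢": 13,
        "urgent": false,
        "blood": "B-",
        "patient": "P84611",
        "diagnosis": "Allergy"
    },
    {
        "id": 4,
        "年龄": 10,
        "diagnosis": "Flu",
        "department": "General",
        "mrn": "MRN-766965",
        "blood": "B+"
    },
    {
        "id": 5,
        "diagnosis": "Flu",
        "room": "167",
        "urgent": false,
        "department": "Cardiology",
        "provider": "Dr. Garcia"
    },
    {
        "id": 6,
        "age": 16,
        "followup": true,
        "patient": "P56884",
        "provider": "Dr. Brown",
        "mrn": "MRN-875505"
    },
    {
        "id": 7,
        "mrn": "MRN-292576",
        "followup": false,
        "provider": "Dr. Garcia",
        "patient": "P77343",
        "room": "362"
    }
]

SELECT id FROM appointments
[1, 2, 3, 4, 5, 6, 7]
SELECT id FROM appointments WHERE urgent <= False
[1, 2, 3, 5]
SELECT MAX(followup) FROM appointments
True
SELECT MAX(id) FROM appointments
7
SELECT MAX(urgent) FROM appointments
False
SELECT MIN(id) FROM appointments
1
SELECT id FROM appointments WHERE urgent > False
[]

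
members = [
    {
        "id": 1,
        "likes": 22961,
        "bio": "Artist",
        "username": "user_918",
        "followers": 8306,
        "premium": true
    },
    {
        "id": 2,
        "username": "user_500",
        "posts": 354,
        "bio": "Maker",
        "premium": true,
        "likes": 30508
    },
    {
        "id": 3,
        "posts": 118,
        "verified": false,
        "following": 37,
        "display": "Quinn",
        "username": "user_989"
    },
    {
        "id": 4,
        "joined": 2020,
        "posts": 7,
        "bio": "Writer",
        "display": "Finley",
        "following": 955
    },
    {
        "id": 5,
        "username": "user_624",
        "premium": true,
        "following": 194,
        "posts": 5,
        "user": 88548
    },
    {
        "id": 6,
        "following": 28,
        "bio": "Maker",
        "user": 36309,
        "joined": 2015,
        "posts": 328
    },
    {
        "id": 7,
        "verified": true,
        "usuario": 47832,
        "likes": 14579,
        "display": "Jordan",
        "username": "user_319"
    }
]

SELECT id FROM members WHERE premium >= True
[1, 2, 5]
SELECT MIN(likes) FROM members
14579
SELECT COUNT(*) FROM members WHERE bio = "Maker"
2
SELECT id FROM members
[1, 2, 3, 4, 5, 6, 7]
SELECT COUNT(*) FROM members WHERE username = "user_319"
1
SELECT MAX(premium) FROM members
True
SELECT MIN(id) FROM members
1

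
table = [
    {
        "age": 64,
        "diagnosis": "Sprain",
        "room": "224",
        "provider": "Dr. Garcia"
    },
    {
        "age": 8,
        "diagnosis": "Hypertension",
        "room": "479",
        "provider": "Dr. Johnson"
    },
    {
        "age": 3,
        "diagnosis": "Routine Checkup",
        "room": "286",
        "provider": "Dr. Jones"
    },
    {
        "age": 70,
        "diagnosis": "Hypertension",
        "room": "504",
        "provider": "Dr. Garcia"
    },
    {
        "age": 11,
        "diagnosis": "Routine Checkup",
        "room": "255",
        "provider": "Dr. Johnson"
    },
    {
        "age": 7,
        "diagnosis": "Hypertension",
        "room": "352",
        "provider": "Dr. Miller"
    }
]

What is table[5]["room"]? "352"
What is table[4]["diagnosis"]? "Routine Checkup"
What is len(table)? 6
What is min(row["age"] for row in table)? 3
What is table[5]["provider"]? "Dr. Miller"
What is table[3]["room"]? "504"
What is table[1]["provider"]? "Dr. Johnson"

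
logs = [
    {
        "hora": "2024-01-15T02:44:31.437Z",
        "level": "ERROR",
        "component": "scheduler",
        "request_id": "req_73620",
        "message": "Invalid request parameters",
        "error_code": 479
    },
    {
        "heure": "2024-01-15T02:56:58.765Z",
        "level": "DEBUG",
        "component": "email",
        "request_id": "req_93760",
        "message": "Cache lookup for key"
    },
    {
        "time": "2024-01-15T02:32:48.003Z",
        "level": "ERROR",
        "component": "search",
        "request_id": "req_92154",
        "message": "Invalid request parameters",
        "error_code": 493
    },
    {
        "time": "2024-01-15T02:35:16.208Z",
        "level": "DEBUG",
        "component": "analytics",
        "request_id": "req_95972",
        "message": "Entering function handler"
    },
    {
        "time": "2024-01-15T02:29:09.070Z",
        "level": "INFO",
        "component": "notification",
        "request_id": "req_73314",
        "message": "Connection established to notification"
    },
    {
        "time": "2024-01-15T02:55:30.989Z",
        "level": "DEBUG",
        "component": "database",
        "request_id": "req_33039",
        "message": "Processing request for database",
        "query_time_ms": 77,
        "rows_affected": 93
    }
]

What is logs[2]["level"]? "ERROR"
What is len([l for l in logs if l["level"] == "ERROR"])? 2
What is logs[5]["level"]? "DEBUG"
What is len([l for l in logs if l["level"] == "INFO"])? 1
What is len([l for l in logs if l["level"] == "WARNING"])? 0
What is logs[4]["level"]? "INFO"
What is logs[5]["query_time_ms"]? 77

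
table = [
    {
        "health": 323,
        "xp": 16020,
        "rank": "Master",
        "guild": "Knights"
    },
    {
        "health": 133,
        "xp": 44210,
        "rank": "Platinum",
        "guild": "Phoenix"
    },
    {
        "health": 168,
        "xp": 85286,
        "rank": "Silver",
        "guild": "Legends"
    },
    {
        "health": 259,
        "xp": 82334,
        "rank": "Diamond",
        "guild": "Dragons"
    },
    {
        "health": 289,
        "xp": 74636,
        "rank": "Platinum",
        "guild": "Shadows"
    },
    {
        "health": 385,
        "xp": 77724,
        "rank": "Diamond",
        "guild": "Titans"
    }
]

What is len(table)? 6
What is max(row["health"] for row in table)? 385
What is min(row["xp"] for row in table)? 16020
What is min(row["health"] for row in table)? 133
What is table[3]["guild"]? "Dragons"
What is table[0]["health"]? 323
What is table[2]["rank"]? "Silver"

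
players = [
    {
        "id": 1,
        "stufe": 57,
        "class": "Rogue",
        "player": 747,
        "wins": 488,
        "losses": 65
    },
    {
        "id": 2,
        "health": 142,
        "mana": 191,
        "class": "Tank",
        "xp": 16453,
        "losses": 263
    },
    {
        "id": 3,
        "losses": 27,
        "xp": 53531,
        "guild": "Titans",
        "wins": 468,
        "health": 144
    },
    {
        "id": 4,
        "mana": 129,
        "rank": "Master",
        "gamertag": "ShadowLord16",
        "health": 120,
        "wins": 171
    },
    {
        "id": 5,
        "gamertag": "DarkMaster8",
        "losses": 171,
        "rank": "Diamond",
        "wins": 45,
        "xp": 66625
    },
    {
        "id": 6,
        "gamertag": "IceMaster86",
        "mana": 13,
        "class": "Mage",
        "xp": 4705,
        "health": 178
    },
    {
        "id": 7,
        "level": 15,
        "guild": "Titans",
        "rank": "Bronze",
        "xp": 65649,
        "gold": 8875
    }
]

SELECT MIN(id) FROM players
1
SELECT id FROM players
[1, 2, 3, 4, 5, 6, 7]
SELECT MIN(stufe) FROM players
57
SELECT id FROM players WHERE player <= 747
[1]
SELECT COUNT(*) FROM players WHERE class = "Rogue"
1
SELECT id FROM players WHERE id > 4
[5, 6, 7]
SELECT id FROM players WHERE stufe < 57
[]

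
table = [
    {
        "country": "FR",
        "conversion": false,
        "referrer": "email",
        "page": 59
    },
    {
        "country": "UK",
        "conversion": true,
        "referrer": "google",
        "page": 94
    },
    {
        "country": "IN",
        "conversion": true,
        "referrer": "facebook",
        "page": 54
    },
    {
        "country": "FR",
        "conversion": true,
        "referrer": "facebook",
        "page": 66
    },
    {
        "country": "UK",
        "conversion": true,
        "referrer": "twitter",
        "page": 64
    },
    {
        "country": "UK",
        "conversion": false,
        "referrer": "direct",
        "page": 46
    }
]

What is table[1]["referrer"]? "google"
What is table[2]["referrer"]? "facebook"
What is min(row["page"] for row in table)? 46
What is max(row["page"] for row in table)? 94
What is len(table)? 6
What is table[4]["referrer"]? "twitter"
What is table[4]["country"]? "UK"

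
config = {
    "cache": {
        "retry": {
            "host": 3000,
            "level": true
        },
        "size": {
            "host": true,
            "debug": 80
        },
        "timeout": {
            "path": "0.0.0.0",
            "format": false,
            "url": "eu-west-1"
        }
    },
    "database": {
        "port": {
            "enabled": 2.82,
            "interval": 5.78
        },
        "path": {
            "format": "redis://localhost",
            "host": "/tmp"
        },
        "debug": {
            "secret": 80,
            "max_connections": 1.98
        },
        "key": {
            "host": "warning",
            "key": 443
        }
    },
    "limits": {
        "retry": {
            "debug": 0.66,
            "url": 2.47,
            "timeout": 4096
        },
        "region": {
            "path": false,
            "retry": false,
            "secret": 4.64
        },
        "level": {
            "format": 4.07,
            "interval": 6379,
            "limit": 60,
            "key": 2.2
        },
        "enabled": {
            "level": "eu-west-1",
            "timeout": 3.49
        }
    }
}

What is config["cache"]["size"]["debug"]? 80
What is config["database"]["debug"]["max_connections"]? 1.98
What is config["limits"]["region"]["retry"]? False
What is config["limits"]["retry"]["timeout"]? 4096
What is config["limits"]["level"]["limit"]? 60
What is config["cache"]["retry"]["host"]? 3000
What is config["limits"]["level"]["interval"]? 6379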